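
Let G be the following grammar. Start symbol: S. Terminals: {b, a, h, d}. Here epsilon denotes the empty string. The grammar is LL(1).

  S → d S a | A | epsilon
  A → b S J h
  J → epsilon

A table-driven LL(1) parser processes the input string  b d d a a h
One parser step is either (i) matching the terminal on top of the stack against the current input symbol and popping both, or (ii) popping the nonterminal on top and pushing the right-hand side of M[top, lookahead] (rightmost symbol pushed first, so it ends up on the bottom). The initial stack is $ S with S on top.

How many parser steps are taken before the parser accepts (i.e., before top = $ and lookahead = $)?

      Stack          Input          Action
   1  $ S            b d d a a h $  expand S → A
   2  $ A            b d d a a h $  expand A → b S J h
   3  $ h J S b      b d d a a h $  match b
   4  $ h J S        d d a a h $    expand S → d S a
   5  $ h J a S d    d d a a h $    match d
   6  $ h J a S      d a a h $      expand S → d S a
   7  $ h J a a S d  d a a h $      match d
   8  $ h J a a S    a a h $        expand S → epsilon
   9  $ h J a a      a a h $        match a
  10  $ h J a        a h $          match a
  11  $ h J          h $            expand J → epsilon
  12  $ h            h $            match h
Accept reached after 12 steps.

12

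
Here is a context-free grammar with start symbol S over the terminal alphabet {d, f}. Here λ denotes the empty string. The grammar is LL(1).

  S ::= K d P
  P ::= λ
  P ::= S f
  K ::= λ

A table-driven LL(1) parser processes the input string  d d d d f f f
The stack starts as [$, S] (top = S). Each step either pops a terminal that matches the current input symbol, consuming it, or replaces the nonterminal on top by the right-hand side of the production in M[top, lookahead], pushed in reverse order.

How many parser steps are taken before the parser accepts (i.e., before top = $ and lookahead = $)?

19

      Stack          Input            Action
   1  $ S            d d d d f f f $  expand S ::= K d P
   2  $ P d K        d d d d f f f $  expand K ::= λ
   3  $ P d          d d d d f f f $  match d
   4  $ P            d d d f f f $    expand P ::= S f
   5  $ f S          d d d f f f $    expand S ::= K d P
   6  $ f P d K      d d d f f f $    expand K ::= λ
   7  $ f P d        d d d f f f $    match d
   8  $ f P          d d f f f $      expand P ::= S f
   9  $ f f S        d d f f f $      expand S ::= K d P
  10  $ f f P d K    d d f f f $      expand K ::= λ
  11  $ f f P d      d d f f f $      match d
  12  $ f f P        d f f f $        expand P ::= S f
  13  $ f f f S      d f f f $        expand S ::= K d P
  14  $ f f f P d K  d f f f $        expand K ::= λ
  15  $ f f f P d    d f f f $        match d
  16  $ f f f P      f f f $          expand P ::= λ
  17  $ f f f        f f f $          match f
  18  $ f f          f f $            match f
  19  $ f            f $              match f
Accept reached after 19 steps.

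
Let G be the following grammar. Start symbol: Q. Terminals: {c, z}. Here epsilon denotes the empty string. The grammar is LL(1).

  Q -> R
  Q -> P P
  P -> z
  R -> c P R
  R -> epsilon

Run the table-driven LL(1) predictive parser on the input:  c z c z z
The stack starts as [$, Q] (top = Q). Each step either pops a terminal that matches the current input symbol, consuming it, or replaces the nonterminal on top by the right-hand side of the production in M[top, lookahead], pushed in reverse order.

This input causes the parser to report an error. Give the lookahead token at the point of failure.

step 1: stack=$ Q  input=c z c z z $  — expand Q -> R
step 2: stack=$ R  input=c z c z z $  — expand R -> c P R
step 3: stack=$ R P c  input=c z c z z $  — match c
step 4: stack=$ R P  input=z c z z $  — expand P -> z
step 5: stack=$ R z  input=z c z z $  — match z
step 6: stack=$ R  input=c z z $  — expand R -> c P R
step 7: stack=$ R P c  input=c z z $  — match c
step 8: stack=$ R P  input=z z $  — expand P -> z
step 9: stack=$ R z  input=z z $  — match z
step 10: stack=$ R  input=z $  — error: M[R, z] is empty

z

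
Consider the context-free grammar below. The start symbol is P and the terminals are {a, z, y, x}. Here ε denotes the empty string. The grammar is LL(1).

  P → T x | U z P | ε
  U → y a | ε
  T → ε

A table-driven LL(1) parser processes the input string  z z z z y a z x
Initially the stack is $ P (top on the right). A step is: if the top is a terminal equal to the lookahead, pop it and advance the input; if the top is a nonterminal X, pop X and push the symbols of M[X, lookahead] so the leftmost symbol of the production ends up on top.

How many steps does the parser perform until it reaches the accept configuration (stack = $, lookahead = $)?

20

      Stack      Input              Action
   1  $ P        z z z z y a z x $  expand P → U z P
   2  $ P z U    z z z z y a z x $  expand U → ε
   3  $ P z      z z z z y a z x $  match z
   4  $ P        z z z y a z x $    expand P → U z P
   5  $ P z U    z z z y a z x $    expand U → ε
   6  $ P z      z z z y a z x $    match z
   7  $ P        z z y a z x $      expand P → U z P
   8  $ P z U    z z y a z x $      expand U → ε
   9  $ P z      z z y a z x $      match z
  10  $ P        z y a z x $        expand P → U z P
  11  $ P z U    z y a z x $        expand U → ε
  12  $ P z      z y a z x $        match z
  13  $ P        y a z x $          expand P → U z P
  14  $ P z U    y a z x $          expand U → y a
  15  $ P z a y  y a z x $          match y
  16  $ P z a    a z x $            match a
  17  $ P z      z x $              match z
  18  $ P        x $                expand P → T x
  19  $ x T      x $                expand T → ε
  20  $ x        x $                match x
Accept reached after 20 steps.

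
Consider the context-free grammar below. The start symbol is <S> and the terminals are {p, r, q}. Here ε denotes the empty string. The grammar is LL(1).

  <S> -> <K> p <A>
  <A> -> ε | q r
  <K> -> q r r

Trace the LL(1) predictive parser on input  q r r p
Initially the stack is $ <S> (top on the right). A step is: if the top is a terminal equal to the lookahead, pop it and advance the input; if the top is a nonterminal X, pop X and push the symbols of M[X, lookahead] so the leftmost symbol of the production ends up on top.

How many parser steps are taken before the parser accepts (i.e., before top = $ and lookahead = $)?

step 1: stack=$ <S>  input=q r r p $  — expand <S> -> <K> p <A>
step 2: stack=$ <A> p <K>  input=q r r p $  — expand <K> -> q r r
step 3: stack=$ <A> p r r q  input=q r r p $  — match q
step 4: stack=$ <A> p r r  input=r r p $  — match r
step 5: stack=$ <A> p r  input=r p $  — match r
step 6: stack=$ <A> p  input=p $  — match p
step 7: stack=$ <A>  input=$  — expand <A> -> ε
Accept reached after 7 steps.

7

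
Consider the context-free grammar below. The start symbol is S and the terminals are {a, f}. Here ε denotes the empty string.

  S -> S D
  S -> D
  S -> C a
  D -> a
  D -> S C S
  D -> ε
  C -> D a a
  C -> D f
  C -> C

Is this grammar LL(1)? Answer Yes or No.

No

FIRST(S) = {ε, a, f}
FIRST(D) = {ε, a, f}
FIRST(C) = {a, f}
FOLLOW(S) = {$, a, f}
FOLLOW(D) = {$, a, f}
FOLLOW(C) = {$, a, f}
Cell M[C, a] receives both C -> D a a and C -> D f and C -> C — the grammar is not LL(1).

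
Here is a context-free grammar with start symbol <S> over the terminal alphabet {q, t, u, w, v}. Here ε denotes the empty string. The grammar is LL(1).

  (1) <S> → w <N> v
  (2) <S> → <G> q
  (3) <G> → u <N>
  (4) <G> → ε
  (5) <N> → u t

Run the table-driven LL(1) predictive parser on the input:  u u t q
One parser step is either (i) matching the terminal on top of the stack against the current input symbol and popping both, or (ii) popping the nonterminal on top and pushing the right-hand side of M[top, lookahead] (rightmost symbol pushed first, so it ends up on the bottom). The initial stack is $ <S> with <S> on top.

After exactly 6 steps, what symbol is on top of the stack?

step 1: stack=$ <S>  input=u u t q $  — expand <S> → <G> q
step 2: stack=$ q <G>  input=u u t q $  — expand <G> → u <N>
step 3: stack=$ q <N> u  input=u u t q $  — match u
step 4: stack=$ q <N>  input=u t q $  — expand <N> → u t
step 5: stack=$ q t u  input=u t q $  — match u
step 6: stack=$ q t  input=t q $  — match t
Stack after step 6: $ q (top = q).

q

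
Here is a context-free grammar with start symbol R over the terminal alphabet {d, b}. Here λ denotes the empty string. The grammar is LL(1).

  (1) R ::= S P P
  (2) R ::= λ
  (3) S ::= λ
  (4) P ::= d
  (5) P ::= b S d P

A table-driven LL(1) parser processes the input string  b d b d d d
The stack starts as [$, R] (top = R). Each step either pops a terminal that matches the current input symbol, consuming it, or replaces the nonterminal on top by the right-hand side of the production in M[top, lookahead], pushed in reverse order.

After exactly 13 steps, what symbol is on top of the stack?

d

step 1: stack=$ R  input=b d b d d d $  — expand R ::= S P P
step 2: stack=$ P P S  input=b d b d d d $  — expand S ::= λ
step 3: stack=$ P P  input=b d b d d d $  — expand P ::= b S d P
step 4: stack=$ P P d S b  input=b d b d d d $  — match b
step 5: stack=$ P P d S  input=d b d d d $  — expand S ::= λ
step 6: stack=$ P P d  input=d b d d d $  — match d
step 7: stack=$ P P  input=b d d d $  — expand P ::= b S d P
step 8: stack=$ P P d S b  input=b d d d $  — match b
step 9: stack=$ P P d S  input=d d d $  — expand S ::= λ
step 10: stack=$ P P d  input=d d d $  — match d
step 11: stack=$ P P  input=d d $  — expand P ::= d
step 12: stack=$ P d  input=d d $  — match d
step 13: stack=$ P  input=d $  — expand P ::= d
Stack after step 13: $ d (top = d).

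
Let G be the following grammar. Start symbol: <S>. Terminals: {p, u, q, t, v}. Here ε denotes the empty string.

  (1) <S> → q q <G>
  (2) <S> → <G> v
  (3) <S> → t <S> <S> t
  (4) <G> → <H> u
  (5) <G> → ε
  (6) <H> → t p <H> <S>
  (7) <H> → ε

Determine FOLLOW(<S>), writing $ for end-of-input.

FIRST(<H>): from <H>→t p <H> <S> we get {t}; from <H>→ε we get {ε}. So FIRST(<H>) = {ε, t}.
FIRST(<G>): from <G>→<H> u we get {t, u}; from <G>→ε we get {ε}. So FIRST(<G>) = {ε, t, u}.
FIRST(<S>): from <S>→q q <G> we get {q}; from <S>→<G> v we get {t, u, v}; from <S>→t <S> <S> t we get {t}. So FIRST(<S>) = {q, t, u, v}.
FOLLOW(<S>) includes $ since <S> is the start symbol.
FOLLOW(<H>): in <G>→<H> u, <H> is followed by u with FIRST {u}; in <H>→t p <H> <S>, <H> is followed by <S> with FIRST {q, t, u, v}. Thus FOLLOW(<H>) = {q, t, u, v}.
FOLLOW(<S>): in <S>→t <S> <S> t (occurrence 1), <S> is followed by <S> t with FIRST {q, t, u, v}; in <S>→t <S> <S> t (occurrence 2), <S> is followed by t with FIRST {t}; in <H>→t p <H> <S>, the suffix after <S> is empty, so FOLLOW(<S>) ⊇ FOLLOW(<H>) = {q, t, u, v}. Thus FOLLOW(<S>) = {$, q, t, u, v}.
FOLLOW(<G>): in <S>→q q <G>, the suffix after <G> is empty, so FOLLOW(<G>) ⊇ FOLLOW(<S>) = {$, q, t, u, v}; in <S>→<G> v, <G> is followed by v with FIRST {v}. Thus FOLLOW(<G>) = {$, q, t, u, v}.

{$, q, t, u, v}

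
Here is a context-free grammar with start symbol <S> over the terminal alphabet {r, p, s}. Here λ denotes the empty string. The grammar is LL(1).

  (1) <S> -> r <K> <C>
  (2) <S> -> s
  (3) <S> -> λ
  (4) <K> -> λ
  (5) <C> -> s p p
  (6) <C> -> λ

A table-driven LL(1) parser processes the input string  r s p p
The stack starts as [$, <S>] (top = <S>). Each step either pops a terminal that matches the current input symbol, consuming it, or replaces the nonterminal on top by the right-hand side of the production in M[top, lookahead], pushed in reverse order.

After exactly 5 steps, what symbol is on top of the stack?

step 1: stack=$ <S>  input=r s p p $  — expand <S> -> r <K> <C>
step 2: stack=$ <C> <K> r  input=r s p p $  — match r
step 3: stack=$ <C> <K>  input=s p p $  — expand <K> -> λ
step 4: stack=$ <C>  input=s p p $  — expand <C> -> s p p
step 5: stack=$ p p s  input=s p p $  — match s
Stack after step 5: $ p p (top = p).

p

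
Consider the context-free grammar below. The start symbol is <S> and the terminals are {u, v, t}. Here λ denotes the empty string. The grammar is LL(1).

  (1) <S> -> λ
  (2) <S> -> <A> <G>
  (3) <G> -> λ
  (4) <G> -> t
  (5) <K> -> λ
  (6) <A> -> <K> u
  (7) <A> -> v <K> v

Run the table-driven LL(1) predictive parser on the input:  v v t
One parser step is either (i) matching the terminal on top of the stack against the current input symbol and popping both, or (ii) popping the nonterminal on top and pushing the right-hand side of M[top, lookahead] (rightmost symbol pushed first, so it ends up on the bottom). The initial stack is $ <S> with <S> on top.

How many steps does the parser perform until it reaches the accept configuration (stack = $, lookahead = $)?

7

step 1: stack=$ <S>  input=v v t $  — expand <S> -> <A> <G>
step 2: stack=$ <G> <A>  input=v v t $  — expand <A> -> v <K> v
step 3: stack=$ <G> v <K> v  input=v v t $  — match v
step 4: stack=$ <G> v <K>  input=v t $  — expand <K> -> λ
step 5: stack=$ <G> v  input=v t $  — match v
step 6: stack=$ <G>  input=t $  — expand <G> -> t
step 7: stack=$ t  input=t $  — match t
Accept reached after 7 steps.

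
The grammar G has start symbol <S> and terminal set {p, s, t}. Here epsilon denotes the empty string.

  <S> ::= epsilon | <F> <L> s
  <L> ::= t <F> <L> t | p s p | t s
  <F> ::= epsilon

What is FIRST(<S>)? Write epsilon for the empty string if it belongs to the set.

FIRST(<L>): from <L>::=t <F> <L> t we get {t}; from <L>::=p s p we get {p}; from <L>::=t s we get {t}. So FIRST(<L>) = {p, t}.
FIRST(<F>): from <F>::=epsilon we get {epsilon}. So FIRST(<F>) = {epsilon}.
FIRST(<S>): from <S>::=epsilon we get {epsilon}; from <S>::=<F> <L> s we get {p, t}. So FIRST(<S>) = {epsilon, p, t}.

{epsilon, p, t}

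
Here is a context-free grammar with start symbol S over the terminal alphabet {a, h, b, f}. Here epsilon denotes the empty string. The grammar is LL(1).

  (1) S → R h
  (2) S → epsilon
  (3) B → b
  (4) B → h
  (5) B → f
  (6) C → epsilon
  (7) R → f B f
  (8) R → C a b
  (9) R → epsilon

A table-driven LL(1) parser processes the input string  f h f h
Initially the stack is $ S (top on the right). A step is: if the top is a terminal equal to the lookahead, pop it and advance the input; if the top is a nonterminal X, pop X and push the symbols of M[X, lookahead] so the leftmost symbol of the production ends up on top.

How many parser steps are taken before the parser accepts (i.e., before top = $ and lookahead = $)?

step 1: stack=$ S  input=f h f h $  — expand S → R h
step 2: stack=$ h R  input=f h f h $  — expand R → f B f
step 3: stack=$ h f B f  input=f h f h $  — match f
step 4: stack=$ h f B  input=h f h $  — expand B → h
step 5: stack=$ h f h  input=h f h $  — match h
step 6: stack=$ h f  input=f h $  — match f
step 7: stack=$ h  input=h $  — match h
Accept reached after 7 steps.

7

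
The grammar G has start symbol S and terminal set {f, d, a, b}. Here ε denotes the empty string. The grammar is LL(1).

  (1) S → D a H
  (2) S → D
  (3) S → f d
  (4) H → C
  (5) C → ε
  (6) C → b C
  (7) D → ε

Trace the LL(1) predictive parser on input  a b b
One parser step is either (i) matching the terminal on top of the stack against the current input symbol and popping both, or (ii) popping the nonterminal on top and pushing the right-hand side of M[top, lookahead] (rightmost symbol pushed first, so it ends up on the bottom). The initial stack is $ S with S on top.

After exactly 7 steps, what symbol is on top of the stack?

     Stack    Input    Action
  1  $ S      a b b $  expand S → D a H
  2  $ H a D  a b b $  expand D → ε
  3  $ H a    a b b $  match a
  4  $ H      b b $    expand H → C
  5  $ C      b b $    expand C → b C
  6  $ C b    b b $    match b
  7  $ C      b $      expand C → b C
Stack after step 7: $ C b (top = b).

b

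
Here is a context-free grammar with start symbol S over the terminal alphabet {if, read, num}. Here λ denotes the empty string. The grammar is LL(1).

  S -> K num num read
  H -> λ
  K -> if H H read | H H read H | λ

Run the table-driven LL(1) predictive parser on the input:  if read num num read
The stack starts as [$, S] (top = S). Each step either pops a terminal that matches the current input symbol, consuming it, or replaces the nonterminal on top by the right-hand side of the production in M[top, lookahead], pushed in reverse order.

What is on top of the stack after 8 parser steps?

read

step 1: stack=$ S  input=if read num num read $  — expand S -> K num num read
step 2: stack=$ read num num K  input=if read num num read $  — expand K -> if H H read
step 3: stack=$ read num num read H H if  input=if read num num read $  — match if
step 4: stack=$ read num num read H H  input=read num num read $  — expand H -> λ
step 5: stack=$ read num num read H  input=read num num read $  — expand H -> λ
step 6: stack=$ read num num read  input=read num num read $  — match read
step 7: stack=$ read num num  input=num num read $  — match num
step 8: stack=$ read num  input=num read $  — match num
Stack after step 8: $ read (top = read).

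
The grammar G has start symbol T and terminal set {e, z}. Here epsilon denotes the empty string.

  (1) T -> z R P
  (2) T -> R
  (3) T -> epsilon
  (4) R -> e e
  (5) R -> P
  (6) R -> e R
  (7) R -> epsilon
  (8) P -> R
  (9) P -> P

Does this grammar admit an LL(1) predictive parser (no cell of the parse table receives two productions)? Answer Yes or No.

FIRST(T) = {epsilon, e, z}
FIRST(R) = {epsilon, e}
FIRST(P) = {epsilon, e}
FOLLOW(T) = {$}
FOLLOW(R) = {$, e}
FOLLOW(P) = {$, e}
Cell M[P, $] receives both P -> R and P -> P — the grammar is not LL(1).

No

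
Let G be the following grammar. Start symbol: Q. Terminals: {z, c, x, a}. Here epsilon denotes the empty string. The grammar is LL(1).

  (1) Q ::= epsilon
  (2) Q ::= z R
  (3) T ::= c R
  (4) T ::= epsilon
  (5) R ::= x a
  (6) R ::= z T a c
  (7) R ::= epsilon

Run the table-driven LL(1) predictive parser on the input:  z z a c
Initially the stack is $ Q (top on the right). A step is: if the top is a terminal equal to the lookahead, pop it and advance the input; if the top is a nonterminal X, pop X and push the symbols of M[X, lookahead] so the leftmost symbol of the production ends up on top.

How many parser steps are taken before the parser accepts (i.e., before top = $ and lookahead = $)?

7

     Stack      Input      Action
  1  $ Q        z z a c $  expand Q ::= z R
  2  $ R z      z z a c $  match z
  3  $ R        z a c $    expand R ::= z T a c
  4  $ c a T z  z a c $    match z
  5  $ c a T    a c $      expand T ::= epsilon
  6  $ c a      a c $      match a
  7  $ c        c $        match c
Accept reached after 7 steps.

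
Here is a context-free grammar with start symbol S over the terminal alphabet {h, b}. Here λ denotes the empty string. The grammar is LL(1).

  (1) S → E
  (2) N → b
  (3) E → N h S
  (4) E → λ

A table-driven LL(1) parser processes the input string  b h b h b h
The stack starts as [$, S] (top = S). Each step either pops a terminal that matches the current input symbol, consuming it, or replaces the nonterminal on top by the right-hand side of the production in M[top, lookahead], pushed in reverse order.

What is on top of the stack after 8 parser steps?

step 1: stack=$ S  input=b h b h b h $  — expand S → E
step 2: stack=$ E  input=b h b h b h $  — expand E → N h S
step 3: stack=$ S h N  input=b h b h b h $  — expand N → b
step 4: stack=$ S h b  input=b h b h b h $  — match b
step 5: stack=$ S h  input=h b h b h $  — match h
step 6: stack=$ S  input=b h b h $  — expand S → E
step 7: stack=$ E  input=b h b h $  — expand E → N h S
step 8: stack=$ S h N  input=b h b h $  — expand N → b
Stack after step 8: $ S h b (top = b).

b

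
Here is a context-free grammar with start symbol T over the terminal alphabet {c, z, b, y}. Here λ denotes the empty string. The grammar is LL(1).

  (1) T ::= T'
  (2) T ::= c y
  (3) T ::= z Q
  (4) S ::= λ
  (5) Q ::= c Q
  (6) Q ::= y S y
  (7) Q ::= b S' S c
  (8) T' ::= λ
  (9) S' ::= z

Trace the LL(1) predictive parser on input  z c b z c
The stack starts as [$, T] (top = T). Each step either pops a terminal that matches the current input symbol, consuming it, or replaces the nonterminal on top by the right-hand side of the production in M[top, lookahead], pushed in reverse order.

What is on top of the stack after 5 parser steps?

b

step 1: stack=$ T  input=z c b z c $  — expand T ::= z Q
step 2: stack=$ Q z  input=z c b z c $  — match z
step 3: stack=$ Q  input=c b z c $  — expand Q ::= c Q
step 4: stack=$ Q c  input=c b z c $  — match c
step 5: stack=$ Q  input=b z c $  — expand Q ::= b S' S c
Stack after step 5: $ c S S' b (top = b).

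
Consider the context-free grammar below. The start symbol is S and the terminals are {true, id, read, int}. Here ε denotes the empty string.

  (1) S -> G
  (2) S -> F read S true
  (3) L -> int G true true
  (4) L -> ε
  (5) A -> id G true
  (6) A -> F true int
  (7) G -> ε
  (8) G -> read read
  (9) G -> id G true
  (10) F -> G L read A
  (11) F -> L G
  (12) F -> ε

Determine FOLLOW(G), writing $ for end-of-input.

FIRST(L) = {ε, int}
FIRST(G) = {ε, id, read}
FIRST(F) = {ε, id, int, read}  (via G L read A, L G)
FIRST(S) = {ε, id, int, read}  (via G, F read S true)
FIRST(A) = {id, int, read, true}  (via F true int)
FOLLOW(S) includes $ since S is the start symbol.
FOLLOW(S): in S->F read S true, S is followed by true with FIRST {true}. Thus FOLLOW(S) = {$, true}.
FOLLOW(F): in S->F read S true, F is followed by read S true with FIRST {read}; in A->F true int, F is followed by true int with FIRST {true}. Thus FOLLOW(F) = {read, true}.
FOLLOW(L): in F->G L read A, L is followed by read A with FIRST {read}; in F->L G, L is followed by G with FIRST {ε, id, read}; in F->L G, the suffix after L is nullable, so FOLLOW(L) ⊇ FOLLOW(F) = {read, true}. Thus FOLLOW(L) = {id, read, true}.
FOLLOW(A): in F->G L read A, the suffix after A is empty, so FOLLOW(A) ⊇ FOLLOW(F) = {read, true}. Thus FOLLOW(A) = {read, true}.
FOLLOW(G): in S->G, the suffix after G is empty, so FOLLOW(G) ⊇ FOLLOW(S) = {$, true}; in L->int G true true, G is followed by true true with FIRST {true}; in A->id G true, G is followed by true with FIRST {true}; in G->id G true, G is followed by true with FIRST {true}; in F->G L read A, G is followed by L read A with FIRST {int, read}; in F->L G, the suffix after G is empty, so FOLLOW(G) ⊇ FOLLOW(F) = {read, true}. Thus FOLLOW(G) = {$, int, read, true}.

{$, int, read, true}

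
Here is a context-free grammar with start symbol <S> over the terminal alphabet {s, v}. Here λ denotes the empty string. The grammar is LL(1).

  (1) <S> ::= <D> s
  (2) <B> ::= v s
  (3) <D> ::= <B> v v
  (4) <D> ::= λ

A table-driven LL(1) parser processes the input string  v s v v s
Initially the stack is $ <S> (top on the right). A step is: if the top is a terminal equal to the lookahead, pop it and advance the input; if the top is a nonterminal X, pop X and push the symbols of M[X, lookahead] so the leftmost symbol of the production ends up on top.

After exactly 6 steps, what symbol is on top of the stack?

v

     Stack        Input        Action
  1  $ <S>        v s v v s $  expand <S> ::= <D> s
  2  $ s <D>      v s v v s $  expand <D> ::= <B> v v
  3  $ s v v <B>  v s v v s $  expand <B> ::= v s
  4  $ s v v s v  v s v v s $  match v
  5  $ s v v s    s v v s $    match s
  6  $ s v v      v v s $      match v
Stack after step 6: $ s v (top = v).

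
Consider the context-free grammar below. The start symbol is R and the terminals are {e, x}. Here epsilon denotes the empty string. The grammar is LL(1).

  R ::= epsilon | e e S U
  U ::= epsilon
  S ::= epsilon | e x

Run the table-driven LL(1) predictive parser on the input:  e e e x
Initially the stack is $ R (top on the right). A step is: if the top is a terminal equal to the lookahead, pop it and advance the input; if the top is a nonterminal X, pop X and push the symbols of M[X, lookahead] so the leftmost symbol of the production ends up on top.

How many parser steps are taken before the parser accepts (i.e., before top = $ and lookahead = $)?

7

step 1: stack=$ R  input=e e e x $  — expand R ::= e e S U
step 2: stack=$ U S e e  input=e e e x $  — match e
step 3: stack=$ U S e  input=e e x $  — match e
step 4: stack=$ U S  input=e x $  — expand S ::= e x
step 5: stack=$ U x e  input=e x $  — match e
step 6: stack=$ U x  input=x $  — match x
step 7: stack=$ U  input=$  — expand U ::= epsilon
Accept reached after 7 steps.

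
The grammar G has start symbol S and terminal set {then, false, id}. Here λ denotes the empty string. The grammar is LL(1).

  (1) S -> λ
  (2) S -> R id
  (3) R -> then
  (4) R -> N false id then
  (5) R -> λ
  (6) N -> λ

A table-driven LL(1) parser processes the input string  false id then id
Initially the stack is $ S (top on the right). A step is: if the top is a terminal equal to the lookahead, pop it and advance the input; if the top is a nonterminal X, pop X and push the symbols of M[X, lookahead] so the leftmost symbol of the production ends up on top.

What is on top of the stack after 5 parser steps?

then

step 1: stack=$ S  input=false id then id $  — expand S -> R id
step 2: stack=$ id R  input=false id then id $  — expand R -> N false id then
step 3: stack=$ id then id false N  input=false id then id $  — expand N -> λ
step 4: stack=$ id then id false  input=false id then id $  — match false
step 5: stack=$ id then id  input=id then id $  — match id
Stack after step 5: $ id then (top = then).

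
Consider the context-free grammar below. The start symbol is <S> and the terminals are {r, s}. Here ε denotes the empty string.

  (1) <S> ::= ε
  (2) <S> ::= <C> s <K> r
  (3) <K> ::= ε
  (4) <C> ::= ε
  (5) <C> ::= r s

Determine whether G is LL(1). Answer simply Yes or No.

Yes

FIRST(<S>) = {ε, r, s}
FIRST(<K>) = {ε}
FIRST(<C>) = {ε, r}
FOLLOW(<S>) = {$}
FOLLOW(<K>) = {r}
FOLLOW(<C>) = {s}
Each cell of M receives at most one production.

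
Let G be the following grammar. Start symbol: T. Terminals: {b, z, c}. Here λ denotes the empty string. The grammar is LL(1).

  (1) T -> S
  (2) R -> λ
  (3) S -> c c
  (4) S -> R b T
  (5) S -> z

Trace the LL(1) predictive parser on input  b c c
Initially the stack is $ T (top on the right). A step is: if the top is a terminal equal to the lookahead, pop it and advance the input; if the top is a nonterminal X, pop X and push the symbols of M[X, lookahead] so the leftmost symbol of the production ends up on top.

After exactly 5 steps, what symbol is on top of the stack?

S

step 1: stack=$ T  input=b c c $  — expand T -> S
step 2: stack=$ S  input=b c c $  — expand S -> R b T
step 3: stack=$ T b R  input=b c c $  — expand R -> λ
step 4: stack=$ T b  input=b c c $  — match b
step 5: stack=$ T  input=c c $  — expand T -> S
Stack after step 5: $ S (top = S).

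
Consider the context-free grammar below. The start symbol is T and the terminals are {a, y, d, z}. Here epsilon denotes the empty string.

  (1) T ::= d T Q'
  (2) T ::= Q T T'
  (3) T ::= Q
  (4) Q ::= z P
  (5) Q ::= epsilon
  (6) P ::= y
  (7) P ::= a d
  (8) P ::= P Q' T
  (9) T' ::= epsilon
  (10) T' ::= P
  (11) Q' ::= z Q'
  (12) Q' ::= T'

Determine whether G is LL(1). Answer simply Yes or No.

No

FIRST(T) = {epsilon, a, d, y, z}
FIRST(Q) = {epsilon, z}
FIRST(P) = {a, y}
FIRST(T') = {epsilon, a, y}
FIRST(Q') = {epsilon, a, y, z}
FOLLOW(T) = {$, a, d, y, z}
FOLLOW(Q) = {$, a, d, y, z}
FOLLOW(P) = {$, a, d, y, z}
FOLLOW(T') = {$, a, d, y, z}
FOLLOW(Q') = {$, a, d, y, z}
Cell M[P, a] receives both P ::= a d and P ::= P Q' T — the grammar is not LL(1).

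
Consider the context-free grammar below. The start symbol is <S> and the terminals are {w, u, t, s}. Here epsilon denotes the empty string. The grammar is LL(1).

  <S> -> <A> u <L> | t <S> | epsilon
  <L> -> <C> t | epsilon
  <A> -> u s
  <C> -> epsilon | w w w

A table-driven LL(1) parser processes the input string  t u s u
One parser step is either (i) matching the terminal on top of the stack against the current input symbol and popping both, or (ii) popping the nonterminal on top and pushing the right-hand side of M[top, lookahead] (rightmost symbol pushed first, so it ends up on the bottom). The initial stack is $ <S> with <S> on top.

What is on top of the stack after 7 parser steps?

<L>

     Stack        Input      Action
  1  $ <S>        t u s u $  expand <S> -> t <S>
  2  $ <S> t      t u s u $  match t
  3  $ <S>        u s u $    expand <S> -> <A> u <L>
  4  $ <L> u <A>  u s u $    expand <A> -> u s
  5  $ <L> u s u  u s u $    match u
  6  $ <L> u s    s u $      match s
  7  $ <L> u      u $        match u
Stack after step 7: $ <L> (top = <L>).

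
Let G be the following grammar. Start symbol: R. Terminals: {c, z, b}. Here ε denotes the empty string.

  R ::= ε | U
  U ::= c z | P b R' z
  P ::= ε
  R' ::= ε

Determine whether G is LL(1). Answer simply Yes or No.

FIRST(R) = {ε, b, c}
FIRST(U) = {b, c}
FIRST(P) = {ε}
FIRST(R') = {ε}
FOLLOW(R) = {$}
FOLLOW(U) = {$}
FOLLOW(P) = {b}
FOLLOW(R') = {z}
Each cell of M receives at most one production.

Yes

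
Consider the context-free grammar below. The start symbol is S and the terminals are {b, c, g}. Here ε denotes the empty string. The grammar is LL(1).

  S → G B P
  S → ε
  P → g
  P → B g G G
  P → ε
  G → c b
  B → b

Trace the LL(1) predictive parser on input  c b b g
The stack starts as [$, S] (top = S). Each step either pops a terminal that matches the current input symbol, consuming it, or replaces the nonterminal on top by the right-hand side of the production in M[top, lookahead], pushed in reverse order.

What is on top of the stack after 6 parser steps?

step 1: stack=$ S  input=c b b g $  — expand S → G B P
step 2: stack=$ P B G  input=c b b g $  — expand G → c b
step 3: stack=$ P B b c  input=c b b g $  — match c
step 4: stack=$ P B b  input=b b g $  — match b
step 5: stack=$ P B  input=b g $  — expand B → b
step 6: stack=$ P b  input=b g $  — match b
Stack after step 6: $ P (top = P).

P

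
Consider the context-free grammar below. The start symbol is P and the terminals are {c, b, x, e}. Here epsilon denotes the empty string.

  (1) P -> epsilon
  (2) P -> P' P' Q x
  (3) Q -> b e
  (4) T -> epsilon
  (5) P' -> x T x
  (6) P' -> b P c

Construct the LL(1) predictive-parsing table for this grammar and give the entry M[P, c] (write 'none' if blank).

P -> epsilon

FIRST(Q): from Q->b e we get {b}. So FIRST(Q) = {b}.
FIRST(T): from T->epsilon we get {epsilon}. So FIRST(T) = {epsilon}.
FIRST(P'): from P'->x T x we get {x}; from P'->b P c we get {b}. So FIRST(P') = {b, x}.
FIRST(P): from P->epsilon we get {epsilon}; from P->P' P' Q x we get {b, x}. So FIRST(P) = {epsilon, b, x}.
FOLLOW(P) includes $ since P is the start symbol.
FOLLOW(P): in P'->b P c, P is followed by c with FIRST {c}. Thus FOLLOW(P) = {$, c}.
For P -> epsilon: FIRST(epsilon) = {epsilon}, so it goes in M[P, t] for t ∈ {}; since epsilon ∈ FIRST, also for every t ∈ FOLLOW(P) = {$, c}.
For P -> P' P' Q x: FIRST(P' P' Q x) = {b, x}, so it goes in M[P, t] for t ∈ {b, x}.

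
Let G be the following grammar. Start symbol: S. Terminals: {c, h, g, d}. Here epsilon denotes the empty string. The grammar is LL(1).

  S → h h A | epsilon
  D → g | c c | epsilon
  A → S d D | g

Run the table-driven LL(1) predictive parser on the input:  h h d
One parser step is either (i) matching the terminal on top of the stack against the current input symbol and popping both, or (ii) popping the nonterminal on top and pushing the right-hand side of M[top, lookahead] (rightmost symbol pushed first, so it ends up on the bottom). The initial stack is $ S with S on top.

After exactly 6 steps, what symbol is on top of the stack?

D

step 1: stack=$ S  input=h h d $  — expand S → h h A
step 2: stack=$ A h h  input=h h d $  — match h
step 3: stack=$ A h  input=h d $  — match h
step 4: stack=$ A  input=d $  — expand A → S d D
step 5: stack=$ D d S  input=d $  — expand S → epsilon
step 6: stack=$ D d  input=d $  — match d
Stack after step 6: $ D (top = D).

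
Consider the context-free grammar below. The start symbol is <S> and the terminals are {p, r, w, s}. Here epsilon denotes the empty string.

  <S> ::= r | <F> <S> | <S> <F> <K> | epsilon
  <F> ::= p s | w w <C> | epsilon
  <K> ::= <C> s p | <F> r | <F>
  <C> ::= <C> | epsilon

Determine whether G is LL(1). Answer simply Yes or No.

No

FIRST(<S>) = {epsilon, p, r, s, w}
FIRST(<F>) = {epsilon, p, w}
FIRST(<K>) = {epsilon, p, r, s, w}
FIRST(<C>) = {epsilon}
FOLLOW(<S>) = {$, p, r, s, w}
FOLLOW(<F>) = {$, p, r, s, w}
FOLLOW(<K>) = {$, p, r, s, w}
FOLLOW(<C>) = {$, p, r, s, w}
Cell M[<C>, $] receives both <C> ::= <C> and <C> ::= epsilon — the grammar is not LL(1).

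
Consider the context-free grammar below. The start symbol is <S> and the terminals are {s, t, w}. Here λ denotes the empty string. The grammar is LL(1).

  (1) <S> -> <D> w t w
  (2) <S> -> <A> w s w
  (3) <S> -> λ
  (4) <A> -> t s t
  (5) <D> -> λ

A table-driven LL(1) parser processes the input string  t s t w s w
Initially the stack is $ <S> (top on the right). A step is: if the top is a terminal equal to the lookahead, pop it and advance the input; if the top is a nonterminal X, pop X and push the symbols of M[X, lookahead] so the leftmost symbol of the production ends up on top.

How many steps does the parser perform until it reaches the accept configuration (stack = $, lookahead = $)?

step 1: stack=$ <S>  input=t s t w s w $  — expand <S> -> <A> w s w
step 2: stack=$ w s w <A>  input=t s t w s w $  — expand <A> -> t s t
step 3: stack=$ w s w t s t  input=t s t w s w $  — match t
step 4: stack=$ w s w t s  input=s t w s w $  — match s
step 5: stack=$ w s w t  input=t w s w $  — match t
step 6: stack=$ w s w  input=w s w $  — match w
step 7: stack=$ w s  input=s w $  — match s
step 8: stack=$ w  input=w $  — match w
Accept reached after 8 steps.

8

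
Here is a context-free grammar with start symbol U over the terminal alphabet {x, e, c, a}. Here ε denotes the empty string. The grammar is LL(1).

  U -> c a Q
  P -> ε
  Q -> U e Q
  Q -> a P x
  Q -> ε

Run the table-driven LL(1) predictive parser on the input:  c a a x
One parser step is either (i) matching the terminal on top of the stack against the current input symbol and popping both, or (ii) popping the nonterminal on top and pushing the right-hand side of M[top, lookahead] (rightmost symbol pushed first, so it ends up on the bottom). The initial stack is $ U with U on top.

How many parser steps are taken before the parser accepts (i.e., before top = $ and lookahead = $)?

7

step 1: stack=$ U  input=c a a x $  — expand U -> c a Q
step 2: stack=$ Q a c  input=c a a x $  — match c
step 3: stack=$ Q a  input=a a x $  — match a
step 4: stack=$ Q  input=a x $  — expand Q -> a P x
step 5: stack=$ x P a  input=a x $  — match a
step 6: stack=$ x P  input=x $  — expand P -> ε
step 7: stack=$ x  input=x $  — match x
Accept reached after 7 steps.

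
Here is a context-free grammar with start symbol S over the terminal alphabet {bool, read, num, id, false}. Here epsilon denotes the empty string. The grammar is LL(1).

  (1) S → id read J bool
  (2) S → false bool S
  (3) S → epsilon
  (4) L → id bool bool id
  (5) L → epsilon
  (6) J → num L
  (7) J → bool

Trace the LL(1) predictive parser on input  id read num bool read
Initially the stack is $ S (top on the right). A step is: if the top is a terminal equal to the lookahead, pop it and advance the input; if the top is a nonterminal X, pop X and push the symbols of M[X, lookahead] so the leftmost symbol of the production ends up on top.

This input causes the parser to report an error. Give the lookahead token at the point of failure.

     Stack             Input                    Action
  1  $ S               id read num bool read $  expand S → id read J bool
  2  $ bool J read id  id read num bool read $  match id
  3  $ bool J read     read num bool read $     match read
  4  $ bool J          num bool read $          expand J → num L
  5  $ bool L num      num bool read $          match num
  6  $ bool L          bool read $              expand L → epsilon
  7  $ bool            bool read $              match bool
  8  $                 read $                   error: stack empty but input remains

read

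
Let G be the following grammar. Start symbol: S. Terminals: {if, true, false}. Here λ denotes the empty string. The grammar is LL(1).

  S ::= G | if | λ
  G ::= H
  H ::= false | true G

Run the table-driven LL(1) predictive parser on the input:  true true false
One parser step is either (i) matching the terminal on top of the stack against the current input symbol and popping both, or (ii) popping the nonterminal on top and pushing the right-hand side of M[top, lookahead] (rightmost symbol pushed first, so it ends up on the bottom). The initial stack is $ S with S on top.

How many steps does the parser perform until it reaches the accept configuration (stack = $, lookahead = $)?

10

      Stack     Input              Action
   1  $ S       true true false $  expand S ::= G
   2  $ G       true true false $  expand G ::= H
   3  $ H       true true false $  expand H ::= true G
   4  $ G true  true true false $  match true
   5  $ G       true false $       expand G ::= H
   6  $ H       true false $       expand H ::= true G
   7  $ G true  true false $       match true
   8  $ G       false $            expand G ::= H
   9  $ H       false $            expand H ::= false
  10  $ false   false $            match false
Accept reached after 10 steps.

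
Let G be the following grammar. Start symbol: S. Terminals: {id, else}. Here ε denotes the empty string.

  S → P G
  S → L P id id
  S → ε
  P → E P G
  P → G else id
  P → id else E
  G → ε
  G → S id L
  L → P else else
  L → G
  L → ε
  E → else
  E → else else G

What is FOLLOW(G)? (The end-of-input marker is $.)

{$, else, id}

FIRST(E) = {else}
FIRST(S) = {ε, else, id}  (via P G, L P id id)
FIRST(G) = {ε, else, id}  (via S id L)
FIRST(P) = {else, id}  (via E P G, G else id)
FIRST(L) = {ε, else, id}  (via P else else, G)
FOLLOW(S) includes $ since S is the start symbol.
FOLLOW(S): in G→S id L, S is followed by id L with FIRST {id}. Thus FOLLOW(S) = {$, id}.
FOLLOW(P): in S→P G, P is followed by G with FIRST {ε, else, id}; in S→P G, the suffix after P is nullable, so FOLLOW(P) ⊇ FOLLOW(S) = {$, id}; in S→L P id id, P is followed by id id with FIRST {id}; in P→E P G, P is followed by G with FIRST {ε, else, id}; in P→E P G, the suffix after P is nullable (adds nothing new); in L→P else else, P is followed by else else with FIRST {else}. Thus FOLLOW(P) = {$, else, id}.
FOLLOW(E): in P→E P G, E is followed by P G with FIRST {else, id}; in P→id else E, the suffix after E is empty, so FOLLOW(E) ⊇ FOLLOW(P) = {$, else, id}. Thus FOLLOW(E) = {$, else, id}.
FOLLOW(G): in S→P G, the suffix after G is empty, so FOLLOW(G) ⊇ FOLLOW(S) = {$, id}; in P→E P G, the suffix after G is empty, so FOLLOW(G) ⊇ FOLLOW(P) = {$, else, id}; in P→G else id, G is followed by else id with FIRST {else}; in L→G, the suffix after G is empty, so FOLLOW(G) ⊇ FOLLOW(L) = {$, else, id}; in E→else else G, the suffix after G is empty, so FOLLOW(G) ⊇ FOLLOW(E) = {$, else, id}. Thus FOLLOW(G) = {$, else, id}.
FOLLOW(L): in S→L P id id, L is followed by P id id with FIRST {else, id}; in G→S id L, the suffix after L is empty, so FOLLOW(L) ⊇ FOLLOW(G) = {$, else, id}. Thus FOLLOW(L) = {$, else, id}.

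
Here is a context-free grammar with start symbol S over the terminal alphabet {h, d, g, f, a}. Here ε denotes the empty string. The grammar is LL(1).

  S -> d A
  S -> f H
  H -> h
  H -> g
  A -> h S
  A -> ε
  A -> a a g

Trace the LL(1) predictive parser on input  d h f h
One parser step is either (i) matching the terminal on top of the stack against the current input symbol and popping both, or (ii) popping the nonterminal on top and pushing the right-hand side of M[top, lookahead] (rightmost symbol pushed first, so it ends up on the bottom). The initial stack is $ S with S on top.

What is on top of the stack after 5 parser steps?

step 1: stack=$ S  input=d h f h $  — expand S -> d A
step 2: stack=$ A d  input=d h f h $  — match d
step 3: stack=$ A  input=h f h $  — expand A -> h S
step 4: stack=$ S h  input=h f h $  — match h
step 5: stack=$ S  input=f h $  — expand S -> f H
Stack after step 5: $ H f (top = f).

f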